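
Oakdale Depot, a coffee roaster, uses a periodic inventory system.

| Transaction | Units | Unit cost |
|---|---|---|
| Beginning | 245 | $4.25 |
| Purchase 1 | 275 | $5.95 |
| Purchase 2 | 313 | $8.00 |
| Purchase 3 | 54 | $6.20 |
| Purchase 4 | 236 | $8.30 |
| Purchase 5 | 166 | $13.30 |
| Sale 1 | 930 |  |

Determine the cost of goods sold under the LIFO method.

COGS = $7,963.35

Sale 1 (930) [LIFO — newest first]: 166 @ $13.30 + 236 @ $8.30 + 54 @ $6.20 + 313 @ $8.00 + 161 @ $5.95 = $7,963.35
Ending inventory: 245 @ $4.25 + 114 @ $5.95 = $1,719.55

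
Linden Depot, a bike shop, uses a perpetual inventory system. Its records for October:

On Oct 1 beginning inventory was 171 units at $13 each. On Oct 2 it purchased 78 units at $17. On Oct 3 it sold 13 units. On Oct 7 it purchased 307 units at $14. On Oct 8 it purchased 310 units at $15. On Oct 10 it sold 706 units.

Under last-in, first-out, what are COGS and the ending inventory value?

COGS = $10,586; ending inventory = $1,911

Oct 3, 13 sold [LIFO — newest first]: 13 @ $17 = $221
Oct 10, 706 sold [LIFO — newest first]: 310 @ $15 + 307 @ $14 + 65 @ $17 + 24 @ $13 = $10,365
Total COGS = $221 + $10,365 = $10,586
Ending inventory: 147 @ $13 = $1,911
Check: goods available $12,497 = COGS $10,586 + ending $1,911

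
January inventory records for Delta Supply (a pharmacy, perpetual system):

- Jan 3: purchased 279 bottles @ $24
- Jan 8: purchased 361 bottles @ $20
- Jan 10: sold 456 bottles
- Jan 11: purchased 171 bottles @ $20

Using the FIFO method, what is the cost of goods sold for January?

Jan 10, 456 sold [FIFO — oldest first]: 279 @ $24 + 177 @ $20 = $10,236
Ending inventory: 184 @ $20 + 171 @ $20 = $7,100
Check: goods available $17,336 = COGS $10,236 + ending $7,100

COGS = $10,236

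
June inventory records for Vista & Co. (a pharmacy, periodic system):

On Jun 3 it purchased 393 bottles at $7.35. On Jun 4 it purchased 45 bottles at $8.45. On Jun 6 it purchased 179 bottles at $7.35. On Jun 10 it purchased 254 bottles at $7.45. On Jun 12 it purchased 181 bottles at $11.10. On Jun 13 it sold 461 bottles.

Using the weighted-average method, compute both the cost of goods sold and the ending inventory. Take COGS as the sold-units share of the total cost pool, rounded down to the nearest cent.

COGS = $3,718.60; ending inventory = $4,767.25

Jun 13, sell 461: 461/1052 × $8,485.85 → $3,718.60
Ending inventory (cost pool remaining) = $4,767.25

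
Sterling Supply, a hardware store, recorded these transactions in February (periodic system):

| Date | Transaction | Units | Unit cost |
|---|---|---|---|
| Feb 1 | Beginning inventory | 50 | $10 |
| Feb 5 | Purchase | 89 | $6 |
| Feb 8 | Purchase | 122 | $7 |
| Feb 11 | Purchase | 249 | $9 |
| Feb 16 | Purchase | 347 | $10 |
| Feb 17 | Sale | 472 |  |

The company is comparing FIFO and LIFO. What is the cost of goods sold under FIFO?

COGS = $3,787

FIFO COGS: 50 @ $10 + 89 @ $6 + 122 @ $7 + 211 @ $9 = $3,787
LIFO COGS: 347 @ $10 + 125 @ $9 = $4,595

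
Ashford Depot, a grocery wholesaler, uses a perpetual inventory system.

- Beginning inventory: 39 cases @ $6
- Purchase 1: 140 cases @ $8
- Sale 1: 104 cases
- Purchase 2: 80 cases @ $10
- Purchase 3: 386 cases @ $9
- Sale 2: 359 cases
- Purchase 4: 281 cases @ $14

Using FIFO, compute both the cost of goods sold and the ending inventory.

Sale 1 (104) [FIFO — oldest first]: 39 @ $6 + 65 @ $8 = $754
Sale 2 (359) [FIFO — oldest first]: 75 @ $8 + 80 @ $10 + 204 @ $9 = $3,236
Total COGS = $754 + $3,236 = $3,990
Ending inventory: 182 @ $9 + 281 @ $14 = $5,572

COGS = $3,990; ending inventory = $5,572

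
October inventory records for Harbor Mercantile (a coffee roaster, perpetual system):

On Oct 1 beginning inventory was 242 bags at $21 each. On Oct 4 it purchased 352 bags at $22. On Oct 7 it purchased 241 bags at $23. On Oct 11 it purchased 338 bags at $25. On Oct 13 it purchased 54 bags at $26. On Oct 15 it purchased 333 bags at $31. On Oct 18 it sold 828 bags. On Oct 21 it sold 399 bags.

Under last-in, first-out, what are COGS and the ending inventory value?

COGS = $31,462; ending inventory = $7,084

Oct 18, 828 sold [LIFO — newest first]: 333 @ $31 + 54 @ $26 + 338 @ $25 + 103 @ $23 = $22,546
Oct 21, 399 sold [LIFO — newest first]: 138 @ $23 + 261 @ $22 = $8,916
Total COGS = $22,546 + $8,916 = $31,462
Ending inventory: 242 @ $21 + 91 @ $22 = $7,084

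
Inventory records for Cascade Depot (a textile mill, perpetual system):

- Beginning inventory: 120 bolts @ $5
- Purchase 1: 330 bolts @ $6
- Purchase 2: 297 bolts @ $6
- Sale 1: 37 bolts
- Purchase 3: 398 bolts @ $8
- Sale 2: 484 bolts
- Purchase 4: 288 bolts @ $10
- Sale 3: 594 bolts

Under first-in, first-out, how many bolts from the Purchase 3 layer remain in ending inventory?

30

Sale 1 (37) [FIFO — oldest first]: 37 @ $5 = $185
Sale 2 (484) [FIFO — oldest first]: 83 @ $5 + 330 @ $6 + 71 @ $6 = $2,821
Sale 3 (594) [FIFO — oldest first]: 226 @ $6 + 368 @ $8 = $4,300
Total COGS = $185 + $2,821 + $4,300 = $7,306
Ending inventory: 30 @ $8 + 288 @ $10 = $3,120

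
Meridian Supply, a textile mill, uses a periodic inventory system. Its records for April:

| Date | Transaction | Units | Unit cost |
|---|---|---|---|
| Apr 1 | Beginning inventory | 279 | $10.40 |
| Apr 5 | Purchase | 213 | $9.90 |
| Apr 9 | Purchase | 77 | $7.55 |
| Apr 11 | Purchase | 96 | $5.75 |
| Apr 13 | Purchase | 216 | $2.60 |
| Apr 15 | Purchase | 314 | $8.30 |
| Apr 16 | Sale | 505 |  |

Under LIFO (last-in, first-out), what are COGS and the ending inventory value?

COGS = $3,102.80; ending inventory = $6,208.65

Apr 16, 505 sold [LIFO — newest first]: 314 @ $8.30 + 191 @ $2.60 = $3,102.80
Ending inventory: 279 @ $10.40 + 213 @ $9.90 + 77 @ $7.55 + 96 @ $5.75 + 25 @ $2.60 = $6,208.65
Check: goods available $9,311.45 = COGS $3,102.80 + ending $6,208.65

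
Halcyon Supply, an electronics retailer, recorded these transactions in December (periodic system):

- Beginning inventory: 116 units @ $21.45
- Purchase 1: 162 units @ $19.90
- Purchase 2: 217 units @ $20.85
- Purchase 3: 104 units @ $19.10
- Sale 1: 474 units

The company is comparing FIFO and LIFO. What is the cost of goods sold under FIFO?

COGS = $9,798.60

FIFO COGS: 116 @ $21.45 + 162 @ $19.90 + 196 @ $20.85 = $9,798.60
LIFO COGS: 104 @ $19.10 + 217 @ $20.85 + 153 @ $19.90 = $9,555.55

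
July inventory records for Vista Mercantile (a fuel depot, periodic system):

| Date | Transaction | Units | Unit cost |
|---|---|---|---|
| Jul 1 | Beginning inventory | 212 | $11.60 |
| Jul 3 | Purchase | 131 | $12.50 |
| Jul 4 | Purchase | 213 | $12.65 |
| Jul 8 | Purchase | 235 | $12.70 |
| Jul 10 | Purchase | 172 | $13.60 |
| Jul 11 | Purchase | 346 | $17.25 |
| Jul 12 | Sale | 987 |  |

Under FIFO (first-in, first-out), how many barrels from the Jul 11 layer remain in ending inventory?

Jul 12, 987 sold [FIFO — oldest first]: 212 @ $11.60 + 131 @ $12.50 + 213 @ $12.65 + 235 @ $12.70 + 172 @ $13.60 + 24 @ $17.25 = $12,528.85
Ending inventory: 322 @ $17.25 = $5,554.50

322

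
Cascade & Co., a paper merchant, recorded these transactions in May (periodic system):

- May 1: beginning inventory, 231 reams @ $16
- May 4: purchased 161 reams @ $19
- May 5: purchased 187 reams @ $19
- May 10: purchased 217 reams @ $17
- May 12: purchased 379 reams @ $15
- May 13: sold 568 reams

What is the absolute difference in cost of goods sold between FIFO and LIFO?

FIFO COGS: 231 @ $16 + 161 @ $19 + 176 @ $19 = $10,099
LIFO COGS: 379 @ $15 + 189 @ $17 = $8,898
Difference = |$10,099 − $8,898| = $1,201

$1,201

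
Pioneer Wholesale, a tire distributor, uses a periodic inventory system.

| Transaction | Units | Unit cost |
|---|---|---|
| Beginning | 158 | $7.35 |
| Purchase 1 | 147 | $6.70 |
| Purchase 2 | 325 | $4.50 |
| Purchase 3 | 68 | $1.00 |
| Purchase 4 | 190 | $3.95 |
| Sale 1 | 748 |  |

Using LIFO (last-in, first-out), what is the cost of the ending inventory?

Ending inventory = $1,029.00

Sale 1 (748) [LIFO — newest first]: 190 @ $3.95 + 68 @ $1.00 + 325 @ $4.50 + 147 @ $6.70 + 18 @ $7.35 = $3,398.20
Ending inventory: 140 @ $7.35 = $1,029.00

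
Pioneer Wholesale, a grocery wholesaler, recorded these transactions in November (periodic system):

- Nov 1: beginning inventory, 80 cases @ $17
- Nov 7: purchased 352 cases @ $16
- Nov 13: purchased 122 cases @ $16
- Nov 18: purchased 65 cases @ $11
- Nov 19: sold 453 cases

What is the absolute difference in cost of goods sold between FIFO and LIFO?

$405

FIFO COGS: 80 @ $17 + 352 @ $16 + 21 @ $16 = $7,328
LIFO COGS: 65 @ $11 + 122 @ $16 + 266 @ $16 = $6,923
Difference = |$7,328 − $6,923| = $405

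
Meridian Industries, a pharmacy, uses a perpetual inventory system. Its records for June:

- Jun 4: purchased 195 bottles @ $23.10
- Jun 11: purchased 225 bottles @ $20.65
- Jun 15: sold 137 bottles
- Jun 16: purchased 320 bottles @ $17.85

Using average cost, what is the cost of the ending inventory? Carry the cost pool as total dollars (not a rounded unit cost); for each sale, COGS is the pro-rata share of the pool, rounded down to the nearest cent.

Ending inventory = $11,877.87

After Jun 4: 195 on hand, pool $4,504.50 (≈ $23.1000 each)
After Jun 11: 420 on hand, pool $9,150.75 (≈ $21.7875 each)
Jun 15, sell 137: 137/420 × $9,150.75 → $2,984.88
After Jun 16: 603 on hand, pool $11,877.87 (≈ $19.6980 each)
Ending inventory (cost pool remaining) = $11,877.87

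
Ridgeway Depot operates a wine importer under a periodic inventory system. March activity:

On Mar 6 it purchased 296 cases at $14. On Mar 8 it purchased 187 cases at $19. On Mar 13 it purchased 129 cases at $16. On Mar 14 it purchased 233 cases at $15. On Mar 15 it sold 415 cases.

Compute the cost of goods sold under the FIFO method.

COGS = $6,405

Mar 15, 415 sold [FIFO — oldest first]: 296 @ $14 + 119 @ $19 = $6,405
Ending inventory: 68 @ $19 + 129 @ $16 + 233 @ $15 = $6,851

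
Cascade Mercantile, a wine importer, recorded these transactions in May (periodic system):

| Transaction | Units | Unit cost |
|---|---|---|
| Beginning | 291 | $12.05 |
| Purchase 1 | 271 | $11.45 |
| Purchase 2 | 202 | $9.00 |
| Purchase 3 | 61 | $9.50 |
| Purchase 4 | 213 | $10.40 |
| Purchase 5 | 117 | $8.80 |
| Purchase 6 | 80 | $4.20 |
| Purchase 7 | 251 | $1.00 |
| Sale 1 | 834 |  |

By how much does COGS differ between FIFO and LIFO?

FIFO COGS: 291 @ $12.05 + 271 @ $11.45 + 202 @ $9.00 + 61 @ $9.50 + 9 @ $10.40 = $9,100.60
LIFO COGS: 251 @ $1.00 + 80 @ $4.20 + 117 @ $8.80 + 213 @ $10.40 + 61 @ $9.50 + 112 @ $9.00 = $5,419.30
Difference = |$9,100.60 − $5,419.30| = $3,681.30

$3,681.30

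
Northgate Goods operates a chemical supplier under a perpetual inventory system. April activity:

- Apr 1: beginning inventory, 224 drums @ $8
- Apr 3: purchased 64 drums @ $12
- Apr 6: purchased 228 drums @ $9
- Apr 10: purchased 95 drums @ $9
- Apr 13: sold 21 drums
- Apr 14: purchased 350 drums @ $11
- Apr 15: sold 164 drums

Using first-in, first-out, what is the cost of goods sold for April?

Apr 13, 21 sold [FIFO — oldest first]: 21 @ $8 = $168
Apr 15, 164 sold [FIFO — oldest first]: 164 @ $8 = $1,312
Total COGS = $168 + $1,312 = $1,480
Ending inventory: 39 @ $8 + 64 @ $12 + 228 @ $9 + 95 @ $9 + 350 @ $11 = $7,837
Check: goods available $9,317 = COGS $1,480 + ending $7,837

COGS = $1,480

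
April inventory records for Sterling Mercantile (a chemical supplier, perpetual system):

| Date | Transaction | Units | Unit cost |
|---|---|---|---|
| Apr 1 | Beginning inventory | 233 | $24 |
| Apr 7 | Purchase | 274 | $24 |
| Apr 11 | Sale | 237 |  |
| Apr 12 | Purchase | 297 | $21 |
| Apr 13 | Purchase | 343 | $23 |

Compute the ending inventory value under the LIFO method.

Apr 11, 237 sold [LIFO — newest first]: 237 @ $24 = $5,688
Ending inventory: 233 @ $24 + 37 @ $24 + 297 @ $21 + 343 @ $23 = $20,606
Check: goods available $26,294 = COGS $5,688 + ending $20,606

Ending inventory = $20,606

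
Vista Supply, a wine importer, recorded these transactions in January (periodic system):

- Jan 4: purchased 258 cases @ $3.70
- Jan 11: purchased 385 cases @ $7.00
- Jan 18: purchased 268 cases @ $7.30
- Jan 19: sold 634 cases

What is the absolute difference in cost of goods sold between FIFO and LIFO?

$931.80

FIFO COGS: 258 @ $3.70 + 376 @ $7.00 = $3,586.60
LIFO COGS: 268 @ $7.30 + 366 @ $7.00 = $4,518.40
Difference = |$3,586.60 − $4,518.40| = $931.80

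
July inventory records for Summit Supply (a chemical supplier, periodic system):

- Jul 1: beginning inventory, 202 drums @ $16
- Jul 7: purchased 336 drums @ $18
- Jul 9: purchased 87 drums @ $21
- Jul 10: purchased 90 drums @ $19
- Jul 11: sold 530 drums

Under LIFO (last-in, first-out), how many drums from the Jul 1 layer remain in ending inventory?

Jul 11, 530 sold [LIFO — newest first]: 90 @ $19 + 87 @ $21 + 336 @ $18 + 17 @ $16 = $9,857
Ending inventory: 185 @ $16 = $2,960

185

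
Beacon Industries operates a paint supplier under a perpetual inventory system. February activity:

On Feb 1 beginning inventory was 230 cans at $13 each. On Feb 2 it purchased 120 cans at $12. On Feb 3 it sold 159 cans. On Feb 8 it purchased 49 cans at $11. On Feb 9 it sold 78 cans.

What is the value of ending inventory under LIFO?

Feb 3, 159 sold [LIFO — newest first]: 120 @ $12 + 39 @ $13 = $1,947
Feb 9, 78 sold [LIFO — newest first]: 49 @ $11 + 29 @ $13 = $916
Total COGS = $1,947 + $916 = $2,863
Ending inventory: 162 @ $13 = $2,106

Ending inventory = $2,106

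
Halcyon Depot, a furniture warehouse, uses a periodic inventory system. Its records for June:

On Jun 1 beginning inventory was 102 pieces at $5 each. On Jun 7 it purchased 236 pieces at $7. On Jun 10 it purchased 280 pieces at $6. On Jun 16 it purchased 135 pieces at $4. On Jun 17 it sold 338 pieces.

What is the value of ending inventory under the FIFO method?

Jun 17, 338 sold [FIFO — oldest first]: 102 @ $5 + 236 @ $7 = $2,162
Ending inventory: 280 @ $6 + 135 @ $4 = $2,220

Ending inventory = $2,220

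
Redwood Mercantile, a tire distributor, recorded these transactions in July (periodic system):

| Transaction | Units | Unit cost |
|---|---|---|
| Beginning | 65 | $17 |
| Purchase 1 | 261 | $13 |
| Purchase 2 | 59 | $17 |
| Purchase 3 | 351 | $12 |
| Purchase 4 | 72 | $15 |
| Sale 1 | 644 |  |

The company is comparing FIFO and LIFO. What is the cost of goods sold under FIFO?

COGS = $8,609

FIFO COGS: 65 @ $17 + 261 @ $13 + 59 @ $17 + 259 @ $12 = $8,609
LIFO COGS: 72 @ $15 + 351 @ $12 + 59 @ $17 + 162 @ $13 = $8,401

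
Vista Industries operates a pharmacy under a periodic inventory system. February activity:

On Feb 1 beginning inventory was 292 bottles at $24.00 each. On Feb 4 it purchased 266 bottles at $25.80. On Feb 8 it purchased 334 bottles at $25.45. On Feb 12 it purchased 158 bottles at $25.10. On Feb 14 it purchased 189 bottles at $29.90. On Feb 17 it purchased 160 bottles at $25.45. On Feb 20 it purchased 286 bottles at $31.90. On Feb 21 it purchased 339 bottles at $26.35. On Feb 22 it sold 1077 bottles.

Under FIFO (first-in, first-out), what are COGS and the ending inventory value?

Feb 22, 1077 sold [FIFO — oldest first]: 292 @ $24.00 + 266 @ $25.80 + 334 @ $25.45 + 158 @ $25.10 + 27 @ $29.90 = $27,144.20
Ending inventory: 162 @ $29.90 + 160 @ $25.45 + 286 @ $31.90 + 339 @ $26.35 = $26,971.85

COGS = $27,144.20; ending inventory = $26,971.85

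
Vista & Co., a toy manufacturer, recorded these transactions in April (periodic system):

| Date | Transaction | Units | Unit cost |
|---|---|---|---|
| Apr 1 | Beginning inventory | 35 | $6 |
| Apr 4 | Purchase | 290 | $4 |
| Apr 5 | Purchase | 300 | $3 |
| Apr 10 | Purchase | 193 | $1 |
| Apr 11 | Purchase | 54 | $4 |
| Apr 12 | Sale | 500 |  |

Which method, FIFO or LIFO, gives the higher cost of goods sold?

FIFO

FIFO COGS: 35 @ $6 + 290 @ $4 + 175 @ $3 = $1,895
LIFO COGS: 54 @ $4 + 193 @ $1 + 253 @ $3 = $1,168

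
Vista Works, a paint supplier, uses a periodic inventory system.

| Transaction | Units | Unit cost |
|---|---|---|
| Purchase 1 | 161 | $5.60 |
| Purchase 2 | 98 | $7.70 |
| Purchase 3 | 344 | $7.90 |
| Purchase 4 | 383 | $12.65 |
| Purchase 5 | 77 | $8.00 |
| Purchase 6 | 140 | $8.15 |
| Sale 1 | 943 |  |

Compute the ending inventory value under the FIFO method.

Ending inventory = $2,300.95

Sale 1 (943) [FIFO — oldest first]: 161 @ $5.60 + 98 @ $7.70 + 344 @ $7.90 + 340 @ $12.65 = $8,674.80
Ending inventory: 43 @ $12.65 + 77 @ $8.00 + 140 @ $8.15 = $2,300.95
Check: goods available $10,975.75 = COGS $8,674.80 + ending $2,300.95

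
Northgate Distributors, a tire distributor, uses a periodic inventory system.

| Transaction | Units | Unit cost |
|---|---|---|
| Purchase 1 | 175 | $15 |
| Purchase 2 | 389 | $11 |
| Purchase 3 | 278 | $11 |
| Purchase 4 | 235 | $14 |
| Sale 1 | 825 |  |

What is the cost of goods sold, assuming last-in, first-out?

Sale 1 (825) [LIFO — newest first]: 235 @ $14 + 278 @ $11 + 312 @ $11 = $9,780
Ending inventory: 175 @ $15 + 77 @ $11 = $3,472

COGS = $9,780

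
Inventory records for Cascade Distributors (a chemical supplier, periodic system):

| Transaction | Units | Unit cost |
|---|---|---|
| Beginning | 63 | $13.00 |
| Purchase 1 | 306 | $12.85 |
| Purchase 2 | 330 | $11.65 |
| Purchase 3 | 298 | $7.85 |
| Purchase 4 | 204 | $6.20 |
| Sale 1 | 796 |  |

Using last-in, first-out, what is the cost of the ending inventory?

Sale 1 (796) [LIFO — newest first]: 204 @ $6.20 + 298 @ $7.85 + 294 @ $11.65 = $7,029.20
Ending inventory: 63 @ $13.00 + 306 @ $12.85 + 36 @ $11.65 = $5,170.50
Check: goods available $12,199.70 = COGS $7,029.20 + ending $5,170.50

Ending inventory = $5,170.50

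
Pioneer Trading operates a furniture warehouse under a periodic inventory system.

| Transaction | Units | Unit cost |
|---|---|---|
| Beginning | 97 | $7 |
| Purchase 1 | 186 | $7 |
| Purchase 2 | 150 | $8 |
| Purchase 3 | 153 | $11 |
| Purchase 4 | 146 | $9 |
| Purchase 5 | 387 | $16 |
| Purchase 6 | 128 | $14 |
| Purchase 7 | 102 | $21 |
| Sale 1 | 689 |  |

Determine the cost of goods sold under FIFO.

COGS = $5,791

Sale 1 (689) [FIFO — oldest first]: 97 @ $7 + 186 @ $7 + 150 @ $8 + 153 @ $11 + 103 @ $9 = $5,791
Ending inventory: 43 @ $9 + 387 @ $16 + 128 @ $14 + 102 @ $21 = $10,513
Check: goods available $16,304 = COGS $5,791 + ending $10,513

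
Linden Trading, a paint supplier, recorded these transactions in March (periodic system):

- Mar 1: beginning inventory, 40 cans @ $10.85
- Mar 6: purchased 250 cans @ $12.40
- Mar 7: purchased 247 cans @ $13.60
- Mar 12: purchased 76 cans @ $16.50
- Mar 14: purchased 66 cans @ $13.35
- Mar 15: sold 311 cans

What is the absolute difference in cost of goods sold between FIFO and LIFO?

$613.90

FIFO COGS: 40 @ $10.85 + 250 @ $12.40 + 21 @ $13.60 = $3,819.60
LIFO COGS: 66 @ $13.35 + 76 @ $16.50 + 169 @ $13.60 = $4,433.50
Difference = |$3,819.60 − $4,433.50| = $613.90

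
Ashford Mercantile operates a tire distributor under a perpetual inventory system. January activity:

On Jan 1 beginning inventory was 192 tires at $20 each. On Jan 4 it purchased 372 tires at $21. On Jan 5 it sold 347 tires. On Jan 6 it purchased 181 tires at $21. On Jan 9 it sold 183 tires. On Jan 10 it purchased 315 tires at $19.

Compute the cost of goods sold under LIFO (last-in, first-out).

Jan 5, 347 sold [LIFO — newest first]: 347 @ $21 = $7,287
Jan 9, 183 sold [LIFO — newest first]: 181 @ $21 + 2 @ $21 = $3,843
Total COGS = $7,287 + $3,843 = $11,130
Ending inventory: 192 @ $20 + 23 @ $21 + 315 @ $19 = $10,308

COGS = $11,130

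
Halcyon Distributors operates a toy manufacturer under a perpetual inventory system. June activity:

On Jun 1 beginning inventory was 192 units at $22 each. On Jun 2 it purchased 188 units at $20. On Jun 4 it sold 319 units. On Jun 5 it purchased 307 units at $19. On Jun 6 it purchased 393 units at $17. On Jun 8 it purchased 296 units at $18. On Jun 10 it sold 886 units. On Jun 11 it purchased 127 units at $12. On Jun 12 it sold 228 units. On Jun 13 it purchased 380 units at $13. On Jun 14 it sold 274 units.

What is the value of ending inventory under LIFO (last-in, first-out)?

Jun 4, 319 sold [LIFO — newest first]: 188 @ $20 + 131 @ $22 = $6,642
Jun 10, 886 sold [LIFO — newest first]: 296 @ $18 + 393 @ $17 + 197 @ $19 = $15,752
Jun 12, 228 sold [LIFO — newest first]: 127 @ $12 + 101 @ $19 = $3,443
Jun 14, 274 sold [LIFO — newest first]: 274 @ $13 = $3,562
Total COGS = $6,642 + $15,752 + $3,443 + $3,562 = $29,399
Ending inventory: 61 @ $22 + 9 @ $19 + 106 @ $13 = $2,891

Ending inventory = $2,891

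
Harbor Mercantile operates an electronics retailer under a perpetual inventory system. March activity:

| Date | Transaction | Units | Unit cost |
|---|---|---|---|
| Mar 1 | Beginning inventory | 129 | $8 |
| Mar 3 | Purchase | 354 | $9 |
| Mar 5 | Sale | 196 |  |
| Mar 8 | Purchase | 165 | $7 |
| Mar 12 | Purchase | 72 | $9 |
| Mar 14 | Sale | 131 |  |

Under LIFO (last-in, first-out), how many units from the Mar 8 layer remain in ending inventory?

Mar 5, 196 sold [LIFO — newest first]: 196 @ $9 = $1,764
Mar 14, 131 sold [LIFO — newest first]: 72 @ $9 + 59 @ $7 = $1,061
Total COGS = $1,764 + $1,061 = $2,825
Ending inventory: 129 @ $8 + 158 @ $9 + 106 @ $7 = $3,196
Check: goods available $6,021 = COGS $2,825 + ending $3,196

106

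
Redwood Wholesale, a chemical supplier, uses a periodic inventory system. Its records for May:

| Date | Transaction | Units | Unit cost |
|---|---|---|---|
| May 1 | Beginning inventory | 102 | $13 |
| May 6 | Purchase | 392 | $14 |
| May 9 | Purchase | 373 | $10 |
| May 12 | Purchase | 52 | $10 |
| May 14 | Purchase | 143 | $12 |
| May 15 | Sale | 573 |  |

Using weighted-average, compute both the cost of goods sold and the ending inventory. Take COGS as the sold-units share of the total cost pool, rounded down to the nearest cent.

May 15, sell 573: 573/1062 × $12,780.00 → $6,895.42
Ending inventory (cost pool remaining) = $5,884.58

COGS = $6,895.42; ending inventory = $5,884.58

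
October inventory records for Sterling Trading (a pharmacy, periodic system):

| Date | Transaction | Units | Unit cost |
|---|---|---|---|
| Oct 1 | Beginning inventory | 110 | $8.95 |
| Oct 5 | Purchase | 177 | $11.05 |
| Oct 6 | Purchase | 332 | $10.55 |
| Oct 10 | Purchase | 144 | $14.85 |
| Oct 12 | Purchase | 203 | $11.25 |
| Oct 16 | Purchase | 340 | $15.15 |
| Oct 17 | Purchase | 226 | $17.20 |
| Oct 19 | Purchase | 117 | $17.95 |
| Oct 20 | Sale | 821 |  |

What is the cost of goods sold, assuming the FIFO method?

Oct 20, 821 sold [FIFO — oldest first]: 110 @ $8.95 + 177 @ $11.05 + 332 @ $10.55 + 144 @ $14.85 + 58 @ $11.25 = $9,233.85
Ending inventory: 145 @ $11.25 + 340 @ $15.15 + 226 @ $17.20 + 117 @ $17.95 = $12,769.60

COGS = $9,233.85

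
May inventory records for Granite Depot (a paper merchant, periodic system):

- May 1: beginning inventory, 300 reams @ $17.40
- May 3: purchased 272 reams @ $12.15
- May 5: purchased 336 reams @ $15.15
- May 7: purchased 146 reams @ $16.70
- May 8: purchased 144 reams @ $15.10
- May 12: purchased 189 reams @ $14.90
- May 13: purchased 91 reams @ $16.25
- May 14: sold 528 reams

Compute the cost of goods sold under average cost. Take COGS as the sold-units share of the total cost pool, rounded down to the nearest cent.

COGS = $8,045.98

May 14, sell 528: 528/1478 × $22,522.65 → $8,045.98
Ending inventory (cost pool remaining) = $14,476.67
Check: goods available $22,522.65 = COGS $8,045.98 + ending $14,476.67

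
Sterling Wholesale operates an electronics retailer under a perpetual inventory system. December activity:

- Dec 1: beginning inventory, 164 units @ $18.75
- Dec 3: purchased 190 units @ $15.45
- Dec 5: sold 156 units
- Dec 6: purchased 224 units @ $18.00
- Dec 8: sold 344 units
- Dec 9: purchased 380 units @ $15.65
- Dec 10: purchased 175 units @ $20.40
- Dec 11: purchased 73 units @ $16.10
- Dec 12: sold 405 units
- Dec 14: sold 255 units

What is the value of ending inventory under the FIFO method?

Ending inventory = $740.60

Dec 5, 156 sold [FIFO — oldest first]: 156 @ $18.75 = $2,925.00
Dec 8, 344 sold [FIFO — oldest first]: 8 @ $18.75 + 190 @ $15.45 + 146 @ $18.00 = $5,713.50
Dec 12, 405 sold [FIFO — oldest first]: 78 @ $18.00 + 327 @ $15.65 = $6,521.55
Dec 14, 255 sold [FIFO — oldest first]: 53 @ $15.65 + 175 @ $20.40 + 27 @ $16.10 = $4,834.15
Total COGS = $2,925.00 + $5,713.50 + $6,521.55 + $4,834.15 = $19,994.20
Ending inventory: 46 @ $16.10 = $740.60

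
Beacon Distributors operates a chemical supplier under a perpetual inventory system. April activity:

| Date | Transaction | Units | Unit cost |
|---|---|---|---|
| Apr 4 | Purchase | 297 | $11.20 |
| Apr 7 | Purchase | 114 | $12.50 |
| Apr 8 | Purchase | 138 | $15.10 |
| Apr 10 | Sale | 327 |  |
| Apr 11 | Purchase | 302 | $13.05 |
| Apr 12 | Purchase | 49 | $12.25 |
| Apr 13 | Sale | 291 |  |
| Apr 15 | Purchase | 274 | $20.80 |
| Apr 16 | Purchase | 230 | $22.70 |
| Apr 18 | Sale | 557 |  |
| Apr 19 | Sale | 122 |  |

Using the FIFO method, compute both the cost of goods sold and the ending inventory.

Apr 10, 327 sold [FIFO — oldest first]: 297 @ $11.20 + 30 @ $12.50 = $3,701.40
Apr 13, 291 sold [FIFO — oldest first]: 84 @ $12.50 + 138 @ $15.10 + 69 @ $13.05 = $4,034.25
Apr 18, 557 sold [FIFO — oldest first]: 233 @ $13.05 + 49 @ $12.25 + 274 @ $20.80 + 1 @ $22.70 = $9,362.80
Apr 19, 122 sold [FIFO — oldest first]: 122 @ $22.70 = $2,769.40
Total COGS = $3,701.40 + $4,034.25 + $9,362.80 + $2,769.40 = $19,867.85
Ending inventory: 107 @ $22.70 = $2,428.90
Check: goods available $22,296.75 = COGS $19,867.85 + ending $2,428.90

COGS = $19,867.85; ending inventory = $2,428.90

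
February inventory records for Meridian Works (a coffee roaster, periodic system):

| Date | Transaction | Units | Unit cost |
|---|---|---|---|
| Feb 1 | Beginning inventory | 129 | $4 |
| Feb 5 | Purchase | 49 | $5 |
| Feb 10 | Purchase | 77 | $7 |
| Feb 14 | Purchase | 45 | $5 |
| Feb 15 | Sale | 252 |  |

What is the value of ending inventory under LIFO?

Ending inventory = $192

Feb 15, 252 sold [LIFO — newest first]: 45 @ $5 + 77 @ $7 + 49 @ $5 + 81 @ $4 = $1,333
Ending inventory: 48 @ $4 = $192
Check: goods available $1,525 = COGS $1,333 + ending $192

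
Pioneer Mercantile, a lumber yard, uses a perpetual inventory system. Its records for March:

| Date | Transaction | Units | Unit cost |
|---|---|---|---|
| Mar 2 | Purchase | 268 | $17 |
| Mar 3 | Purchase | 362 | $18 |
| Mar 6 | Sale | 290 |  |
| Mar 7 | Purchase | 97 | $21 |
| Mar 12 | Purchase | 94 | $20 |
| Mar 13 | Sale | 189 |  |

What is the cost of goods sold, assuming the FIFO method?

COGS = $8,354

Mar 6, 290 sold [FIFO — oldest first]: 268 @ $17 + 22 @ $18 = $4,952
Mar 13, 189 sold [FIFO — oldest first]: 189 @ $18 = $3,402
Total COGS = $4,952 + $3,402 = $8,354
Ending inventory: 151 @ $18 + 97 @ $21 + 94 @ $20 = $6,635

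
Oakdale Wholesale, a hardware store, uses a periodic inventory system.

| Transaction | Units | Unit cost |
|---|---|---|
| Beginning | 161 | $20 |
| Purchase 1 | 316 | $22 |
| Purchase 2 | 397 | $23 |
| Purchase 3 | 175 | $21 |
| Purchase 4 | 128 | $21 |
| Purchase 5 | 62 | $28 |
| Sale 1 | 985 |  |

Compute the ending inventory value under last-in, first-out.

Sale 1 (985) [LIFO — newest first]: 62 @ $28 + 128 @ $21 + 175 @ $21 + 397 @ $23 + 223 @ $22 = $22,136
Ending inventory: 161 @ $20 + 93 @ $22 = $5,266
Check: goods available $27,402 = COGS $22,136 + ending $5,266

Ending inventory = $5,266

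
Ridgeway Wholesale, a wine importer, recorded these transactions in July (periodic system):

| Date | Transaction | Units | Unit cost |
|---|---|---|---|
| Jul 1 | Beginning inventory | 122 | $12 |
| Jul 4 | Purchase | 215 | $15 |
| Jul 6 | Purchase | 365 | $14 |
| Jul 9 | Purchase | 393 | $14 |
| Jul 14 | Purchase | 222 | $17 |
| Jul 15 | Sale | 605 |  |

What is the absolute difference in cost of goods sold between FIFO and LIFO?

$695

FIFO COGS: 122 @ $12 + 215 @ $15 + 268 @ $14 = $8,441
LIFO COGS: 222 @ $17 + 383 @ $14 = $9,136
Difference = |$8,441 − $9,136| = $695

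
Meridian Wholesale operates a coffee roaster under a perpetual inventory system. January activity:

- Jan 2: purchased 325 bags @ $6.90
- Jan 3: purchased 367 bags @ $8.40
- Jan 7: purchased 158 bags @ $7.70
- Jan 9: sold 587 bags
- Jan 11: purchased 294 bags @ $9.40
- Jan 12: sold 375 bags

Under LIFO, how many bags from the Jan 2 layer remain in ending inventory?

Jan 9, 587 sold [LIFO — newest first]: 158 @ $7.70 + 367 @ $8.40 + 62 @ $6.90 = $4,727.20
Jan 12, 375 sold [LIFO — newest first]: 294 @ $9.40 + 81 @ $6.90 = $3,322.50
Total COGS = $4,727.20 + $3,322.50 = $8,049.70
Ending inventory: 182 @ $6.90 = $1,255.80

182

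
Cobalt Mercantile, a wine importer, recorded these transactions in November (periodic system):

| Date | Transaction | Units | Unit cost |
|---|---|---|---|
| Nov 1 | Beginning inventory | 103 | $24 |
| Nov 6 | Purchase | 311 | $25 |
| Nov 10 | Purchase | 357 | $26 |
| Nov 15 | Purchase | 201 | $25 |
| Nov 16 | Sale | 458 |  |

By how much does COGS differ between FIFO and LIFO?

$316

FIFO COGS: 103 @ $24 + 311 @ $25 + 44 @ $26 = $11,391
LIFO COGS: 201 @ $25 + 257 @ $26 = $11,707
Difference = |$11,391 − $11,707| = $316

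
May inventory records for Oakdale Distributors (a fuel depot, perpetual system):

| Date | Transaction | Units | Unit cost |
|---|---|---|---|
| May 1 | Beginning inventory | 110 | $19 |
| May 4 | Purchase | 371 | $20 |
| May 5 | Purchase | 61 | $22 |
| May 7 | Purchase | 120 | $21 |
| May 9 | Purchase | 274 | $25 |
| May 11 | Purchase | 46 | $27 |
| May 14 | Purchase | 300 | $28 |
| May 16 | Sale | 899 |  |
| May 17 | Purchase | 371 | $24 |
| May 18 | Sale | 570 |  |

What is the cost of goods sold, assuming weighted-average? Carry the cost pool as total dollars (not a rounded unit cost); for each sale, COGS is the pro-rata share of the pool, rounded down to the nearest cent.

After May 1: 110 on hand, pool $2,090.00 (≈ $19.0000 each)
After May 4: 481 on hand, pool $9,510.00 (≈ $19.7713 each)
After May 5: 542 on hand, pool $10,852.00 (≈ $20.0221 each)
After May 7: 662 on hand, pool $13,372.00 (≈ $20.1994 each)
After May 9: 936 on hand, pool $20,222.00 (≈ $21.6047 each)
After May 11: 982 on hand, pool $21,464.00 (≈ $21.8574 each)
After May 14: 1282 on hand, pool $29,864.00 (≈ $23.2949 each)
May 16, sell 899: 899/1282 × $29,864.00 → $20,942.07
After May 17: 754 on hand, pool $17,825.93 (≈ $23.6418 each)
May 18, sell 570: 570/754 × $17,825.93 → $13,475.83
Total COGS = $20,942.07 + $13,475.83 = $34,417.90
Ending inventory (cost pool remaining) = $4,350.10
Check: goods available $38,768.00 = COGS $34,417.90 + ending $4,350.10

COGS = $34,417.90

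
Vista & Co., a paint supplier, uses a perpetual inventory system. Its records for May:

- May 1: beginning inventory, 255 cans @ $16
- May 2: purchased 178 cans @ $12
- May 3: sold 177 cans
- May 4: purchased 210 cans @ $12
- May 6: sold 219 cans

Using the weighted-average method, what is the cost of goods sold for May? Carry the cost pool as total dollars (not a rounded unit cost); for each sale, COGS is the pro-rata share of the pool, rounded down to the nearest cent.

COGS = $5,452.35

After May 1: 255 on hand, pool $4,080.00 (≈ $16.0000 each)
After May 2: 433 on hand, pool $6,216.00 (≈ $14.3557 each)
May 3, sell 177: 177/433 × $6,216.00 → $2,540.95
After May 4: 466 on hand, pool $6,195.05 (≈ $13.2941 each)
May 6, sell 219: 219/466 × $6,195.05 → $2,911.40
Total COGS = $2,540.95 + $2,911.40 = $5,452.35
Ending inventory (cost pool remaining) = $3,283.65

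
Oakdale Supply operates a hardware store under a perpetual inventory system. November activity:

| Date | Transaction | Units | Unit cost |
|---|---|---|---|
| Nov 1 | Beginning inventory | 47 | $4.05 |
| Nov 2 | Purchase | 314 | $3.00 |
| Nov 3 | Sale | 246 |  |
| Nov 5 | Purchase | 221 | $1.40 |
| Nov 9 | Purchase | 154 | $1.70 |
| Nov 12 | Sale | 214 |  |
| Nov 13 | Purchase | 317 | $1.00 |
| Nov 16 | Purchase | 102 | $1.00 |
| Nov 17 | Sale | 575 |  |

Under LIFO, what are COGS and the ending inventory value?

COGS = $1,721.20; ending inventory = $401.35

Nov 3, 246 sold [LIFO — newest first]: 246 @ $3.00 = $738.00
Nov 12, 214 sold [LIFO — newest first]: 154 @ $1.70 + 60 @ $1.40 = $345.80
Nov 17, 575 sold [LIFO — newest first]: 102 @ $1.00 + 317 @ $1.00 + 156 @ $1.40 = $637.40
Total COGS = $738.00 + $345.80 + $637.40 = $1,721.20
Ending inventory: 47 @ $4.05 + 68 @ $3.00 + 5 @ $1.40 = $401.35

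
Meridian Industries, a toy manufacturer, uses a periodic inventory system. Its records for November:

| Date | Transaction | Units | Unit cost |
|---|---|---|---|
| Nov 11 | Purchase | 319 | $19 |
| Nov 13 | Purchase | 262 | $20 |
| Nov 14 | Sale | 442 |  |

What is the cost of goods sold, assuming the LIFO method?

Nov 14, 442 sold [LIFO — newest first]: 262 @ $20 + 180 @ $19 = $8,660
Ending inventory: 139 @ $19 = $2,641

COGS = $8,660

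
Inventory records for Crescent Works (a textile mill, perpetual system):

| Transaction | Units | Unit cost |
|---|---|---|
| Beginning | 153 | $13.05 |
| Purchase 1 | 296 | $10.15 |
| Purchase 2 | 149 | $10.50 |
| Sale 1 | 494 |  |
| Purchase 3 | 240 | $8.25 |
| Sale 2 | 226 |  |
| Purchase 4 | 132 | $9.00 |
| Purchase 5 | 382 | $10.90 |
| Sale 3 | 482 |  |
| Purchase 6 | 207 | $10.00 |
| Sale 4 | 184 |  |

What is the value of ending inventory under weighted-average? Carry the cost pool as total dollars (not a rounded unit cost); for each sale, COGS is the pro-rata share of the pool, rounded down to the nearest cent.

Ending inventory = $1,741.81

After Beginning: 153 on hand, pool $1,996.65 (≈ $13.0500 each)
After Purchase 1: 449 on hand, pool $5,001.05 (≈ $11.1382 each)
After Purchase 2: 598 on hand, pool $6,565.55 (≈ $10.9792 each)
Sale 1, sell 494: 494/598 × $6,565.55 → $5,423.71
After Purchase 3: 344 on hand, pool $3,121.84 (≈ $9.0751 each)
Sale 2, sell 226: 226/344 × $3,121.84 → $2,050.97
After Purchase 4: 250 on hand, pool $2,258.87 (≈ $9.0355 each)
After Purchase 5: 632 on hand, pool $6,422.67 (≈ $10.1625 each)
Sale 3, sell 482: 482/632 × $6,422.67 → $4,898.30
After Purchase 6: 357 on hand, pool $3,594.37 (≈ $10.0683 each)
Sale 4, sell 184: 184/357 × $3,594.37 → $1,852.56
Total COGS = $5,423.71 + $2,050.97 + $4,898.30 + $1,852.56 = $14,225.54
Ending inventory (cost pool remaining) = $1,741.81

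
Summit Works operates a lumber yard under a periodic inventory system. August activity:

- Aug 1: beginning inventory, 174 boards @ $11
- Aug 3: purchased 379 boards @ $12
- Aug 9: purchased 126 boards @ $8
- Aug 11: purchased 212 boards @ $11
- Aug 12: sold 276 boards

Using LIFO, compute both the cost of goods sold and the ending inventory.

COGS = $2,844; ending inventory = $6,958

Aug 12, 276 sold [LIFO — newest first]: 212 @ $11 + 64 @ $8 = $2,844
Ending inventory: 174 @ $11 + 379 @ $12 + 62 @ $8 = $6,958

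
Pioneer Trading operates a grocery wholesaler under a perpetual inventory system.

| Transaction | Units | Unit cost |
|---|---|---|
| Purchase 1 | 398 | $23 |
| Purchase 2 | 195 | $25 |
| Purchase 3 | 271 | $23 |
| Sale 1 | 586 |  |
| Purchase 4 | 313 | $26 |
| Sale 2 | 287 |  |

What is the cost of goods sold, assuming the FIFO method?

Sale 1 (586) [FIFO — oldest first]: 398 @ $23 + 188 @ $25 = $13,854
Sale 2 (287) [FIFO — oldest first]: 7 @ $25 + 271 @ $23 + 9 @ $26 = $6,642
Total COGS = $13,854 + $6,642 = $20,496
Ending inventory: 304 @ $26 = $7,904

COGS = $20,496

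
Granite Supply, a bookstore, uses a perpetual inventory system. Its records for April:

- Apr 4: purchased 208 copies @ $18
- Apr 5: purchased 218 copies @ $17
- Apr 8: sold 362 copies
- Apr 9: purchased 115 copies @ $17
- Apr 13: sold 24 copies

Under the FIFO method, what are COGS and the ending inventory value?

COGS = $6,770; ending inventory = $2,635

Apr 8, 362 sold [FIFO — oldest first]: 208 @ $18 + 154 @ $17 = $6,362
Apr 13, 24 sold [FIFO — oldest first]: 24 @ $17 = $408
Total COGS = $6,362 + $408 = $6,770
Ending inventory: 40 @ $17 + 115 @ $17 = $2,635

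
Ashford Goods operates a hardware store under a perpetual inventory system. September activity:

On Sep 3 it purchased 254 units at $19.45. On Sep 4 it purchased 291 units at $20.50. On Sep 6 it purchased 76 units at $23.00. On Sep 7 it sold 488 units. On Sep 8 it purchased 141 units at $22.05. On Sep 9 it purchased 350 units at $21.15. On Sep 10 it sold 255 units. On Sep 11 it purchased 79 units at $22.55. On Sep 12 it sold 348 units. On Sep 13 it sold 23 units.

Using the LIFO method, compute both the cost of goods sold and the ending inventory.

Sep 7, 488 sold [LIFO — newest first]: 76 @ $23.00 + 291 @ $20.50 + 121 @ $19.45 = $10,066.95
Sep 10, 255 sold [LIFO — newest first]: 255 @ $21.15 = $5,393.25
Sep 12, 348 sold [LIFO — newest first]: 79 @ $22.55 + 95 @ $21.15 + 141 @ $22.05 + 33 @ $19.45 = $7,541.60
Sep 13, 23 sold [LIFO — newest first]: 23 @ $19.45 = $447.35
Total COGS = $10,066.95 + $5,393.25 + $7,541.60 + $447.35 = $23,449.15
Ending inventory: 77 @ $19.45 = $1,497.65

COGS = $23,449.15; ending inventory = $1,497.65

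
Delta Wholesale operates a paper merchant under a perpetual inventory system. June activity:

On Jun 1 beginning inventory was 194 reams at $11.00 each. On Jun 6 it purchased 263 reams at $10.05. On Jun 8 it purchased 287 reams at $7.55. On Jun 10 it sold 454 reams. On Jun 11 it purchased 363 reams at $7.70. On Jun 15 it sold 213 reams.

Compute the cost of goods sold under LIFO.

Jun 10, 454 sold [LIFO — newest first]: 287 @ $7.55 + 167 @ $10.05 = $3,845.20
Jun 15, 213 sold [LIFO — newest first]: 213 @ $7.70 = $1,640.10
Total COGS = $3,845.20 + $1,640.10 = $5,485.30
Ending inventory: 194 @ $11.00 + 96 @ $10.05 + 150 @ $7.70 = $4,253.80
Check: goods available $9,739.10 = COGS $5,485.30 + ending $4,253.80

COGS = $5,485.30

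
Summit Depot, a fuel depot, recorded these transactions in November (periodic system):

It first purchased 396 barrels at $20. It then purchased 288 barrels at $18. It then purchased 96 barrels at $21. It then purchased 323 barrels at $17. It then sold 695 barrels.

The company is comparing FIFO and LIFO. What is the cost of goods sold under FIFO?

FIFO COGS: 396 @ $20 + 288 @ $18 + 11 @ $21 = $13,335
LIFO COGS: 323 @ $17 + 96 @ $21 + 276 @ $18 = $12,475

COGS = $13,335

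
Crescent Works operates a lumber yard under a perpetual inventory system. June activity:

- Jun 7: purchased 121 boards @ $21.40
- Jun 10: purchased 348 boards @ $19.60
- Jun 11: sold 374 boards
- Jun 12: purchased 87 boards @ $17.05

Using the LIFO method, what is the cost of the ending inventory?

Jun 11, 374 sold [LIFO — newest first]: 348 @ $19.60 + 26 @ $21.40 = $7,377.20
Ending inventory: 95 @ $21.40 + 87 @ $17.05 = $3,516.35

Ending inventory = $3,516.35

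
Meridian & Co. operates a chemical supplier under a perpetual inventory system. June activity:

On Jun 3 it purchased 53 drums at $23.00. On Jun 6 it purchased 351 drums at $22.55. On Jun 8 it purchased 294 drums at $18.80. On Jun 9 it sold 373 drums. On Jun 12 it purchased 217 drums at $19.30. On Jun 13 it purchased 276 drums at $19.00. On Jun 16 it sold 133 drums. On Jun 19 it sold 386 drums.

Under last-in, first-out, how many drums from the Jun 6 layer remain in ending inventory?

Jun 9, 373 sold [LIFO — newest first]: 294 @ $18.80 + 79 @ $22.55 = $7,308.65
Jun 16, 133 sold [LIFO — newest first]: 133 @ $19.00 = $2,527.00
Jun 19, 386 sold [LIFO — newest first]: 143 @ $19.00 + 217 @ $19.30 + 26 @ $22.55 = $7,491.40
Total COGS = $7,308.65 + $2,527.00 + $7,491.40 = $17,327.05
Ending inventory: 53 @ $23.00 + 246 @ $22.55 = $6,766.30

246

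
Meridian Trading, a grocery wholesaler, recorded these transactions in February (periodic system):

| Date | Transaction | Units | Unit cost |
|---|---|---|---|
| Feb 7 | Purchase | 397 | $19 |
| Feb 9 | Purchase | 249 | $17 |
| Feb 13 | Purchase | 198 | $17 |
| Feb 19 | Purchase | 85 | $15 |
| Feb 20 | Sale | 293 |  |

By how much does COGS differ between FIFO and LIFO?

$756

FIFO COGS: 293 @ $19 = $5,567
LIFO COGS: 85 @ $15 + 198 @ $17 + 10 @ $17 = $4,811
Difference = |$5,567 − $4,811| = $756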